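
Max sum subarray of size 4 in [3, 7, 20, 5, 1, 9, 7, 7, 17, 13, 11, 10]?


[0:4]: 35
[1:5]: 33
[2:6]: 35
[3:7]: 22
[4:8]: 24
[5:9]: 40
[6:10]: 44
[7:11]: 48
[8:12]: 51

Max: 51 at [8:12]


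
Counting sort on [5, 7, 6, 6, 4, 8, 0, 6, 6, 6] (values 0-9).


Input: [5, 7, 6, 6, 4, 8, 0, 6, 6, 6]
Counts: [1, 0, 0, 0, 1, 1, 5, 1, 1, 0]

Sorted: [0, 4, 5, 6, 6, 6, 6, 6, 7, 8]


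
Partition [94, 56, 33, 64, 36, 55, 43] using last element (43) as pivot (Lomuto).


Pivot: 43
  33 <= 43: swap -> [33, 56, 94, 64, 36, 55, 43]
  36 <= 43: swap -> [33, 36, 94, 64, 56, 55, 43]
Place pivot at 2: [33, 36, 43, 64, 56, 55, 94]

Partitioned: [33, 36, 43, 64, 56, 55, 94]


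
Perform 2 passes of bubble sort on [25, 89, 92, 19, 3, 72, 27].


Initial: [25, 89, 92, 19, 3, 72, 27]
Pass 1: [25, 89, 19, 3, 72, 27, 92] (4 swaps)
Pass 2: [25, 19, 3, 72, 27, 89, 92] (4 swaps)

After 2 passes: [25, 19, 3, 72, 27, 89, 92]


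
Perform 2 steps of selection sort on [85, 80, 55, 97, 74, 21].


Initial: [85, 80, 55, 97, 74, 21]
Step 1: min=21 at 5
  Swap: [21, 80, 55, 97, 74, 85]
Step 2: min=55 at 2
  Swap: [21, 55, 80, 97, 74, 85]

After 2 steps: [21, 55, 80, 97, 74, 85]


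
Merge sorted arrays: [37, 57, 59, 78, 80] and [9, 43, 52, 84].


Take 9 from B
Take 37 from A
Take 43 from B
Take 52 from B
Take 57 from A
Take 59 from A
Take 78 from A
Take 80 from A

Merged: [9, 37, 43, 52, 57, 59, 78, 80, 84]


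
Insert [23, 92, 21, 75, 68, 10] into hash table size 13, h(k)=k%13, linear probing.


Insert 23: h=10 -> slot 10
Insert 92: h=1 -> slot 1
Insert 21: h=8 -> slot 8
Insert 75: h=10, 1 probes -> slot 11
Insert 68: h=3 -> slot 3
Insert 10: h=10, 2 probes -> slot 12

Table: [None, 92, None, 68, None, None, None, None, 21, None, 23, 75, 10]


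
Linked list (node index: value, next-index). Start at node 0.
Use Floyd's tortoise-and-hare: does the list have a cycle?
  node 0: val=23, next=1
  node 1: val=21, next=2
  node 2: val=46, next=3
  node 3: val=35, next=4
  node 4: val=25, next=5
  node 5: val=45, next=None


Floyd's tortoise (slow, +1) and hare (fast, +2):
  init: slow=0, fast=0
  step 1: slow=1, fast=2
  step 2: slow=2, fast=4
  step 3: fast 4->5->None, no cycle

Cycle: no


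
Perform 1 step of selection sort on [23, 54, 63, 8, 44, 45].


Initial: [23, 54, 63, 8, 44, 45]
Step 1: min=8 at 3
  Swap: [8, 54, 63, 23, 44, 45]

After 1 step: [8, 54, 63, 23, 44, 45]


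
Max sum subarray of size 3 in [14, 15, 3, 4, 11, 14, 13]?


[0:3]: 32
[1:4]: 22
[2:5]: 18
[3:6]: 29
[4:7]: 38

Max: 38 at [4:7]


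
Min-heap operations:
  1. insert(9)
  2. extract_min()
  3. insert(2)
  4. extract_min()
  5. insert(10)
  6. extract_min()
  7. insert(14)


insert(9) -> [9]
extract_min()->9, []
insert(2) -> [2]
extract_min()->2, []
insert(10) -> [10]
extract_min()->10, []
insert(14) -> [14]

Final heap: [14]


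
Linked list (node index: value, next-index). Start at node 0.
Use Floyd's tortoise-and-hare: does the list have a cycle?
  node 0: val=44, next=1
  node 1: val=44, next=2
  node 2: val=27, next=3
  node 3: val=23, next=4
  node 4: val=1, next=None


Floyd's tortoise (slow, +1) and hare (fast, +2):
  init: slow=0, fast=0
  step 1: slow=1, fast=2
  step 2: slow=2, fast=4
  step 3: fast -> None, no cycle

Cycle: no


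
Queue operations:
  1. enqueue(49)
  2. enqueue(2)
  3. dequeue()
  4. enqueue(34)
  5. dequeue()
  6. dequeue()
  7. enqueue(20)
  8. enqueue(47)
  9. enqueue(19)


enqueue(49) -> [49]
enqueue(2) -> [49, 2]
dequeue()->49, [2]
enqueue(34) -> [2, 34]
dequeue()->2, [34]
dequeue()->34, []
enqueue(20) -> [20]
enqueue(47) -> [20, 47]
enqueue(19) -> [20, 47, 19]

Final queue: [20, 47, 19]


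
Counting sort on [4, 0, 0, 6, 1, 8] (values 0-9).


Input: [4, 0, 0, 6, 1, 8]
Counts: [2, 1, 0, 0, 1, 0, 1, 0, 1, 0]

Sorted: [0, 0, 1, 4, 6, 8]


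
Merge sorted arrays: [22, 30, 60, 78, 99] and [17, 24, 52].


Take 17 from B
Take 22 from A
Take 24 from B
Take 30 from A
Take 52 from B

Merged: [17, 22, 24, 30, 52, 60, 78, 99]


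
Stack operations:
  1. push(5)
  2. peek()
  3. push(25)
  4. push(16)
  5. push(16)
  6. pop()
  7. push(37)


push(5) -> [5]
peek()->5
push(25) -> [5, 25]
push(16) -> [5, 25, 16]
push(16) -> [5, 25, 16, 16]
pop()->16, [5, 25, 16]
push(37) -> [5, 25, 16, 37]

Final stack: [5, 25, 16, 37]


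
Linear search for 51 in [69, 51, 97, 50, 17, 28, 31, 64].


i=0: 69!=51
i=1: 51==51 found!

Found at 1, 2 comps


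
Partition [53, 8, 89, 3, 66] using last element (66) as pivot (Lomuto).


Pivot: 66
  53 <= 66: advance i (no swap)
  8 <= 66: advance i (no swap)
  3 <= 66: swap -> [53, 8, 3, 89, 66]
Place pivot at 3: [53, 8, 3, 66, 89]

Partitioned: [53, 8, 3, 66, 89]


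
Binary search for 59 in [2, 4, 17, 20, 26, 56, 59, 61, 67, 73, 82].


Step 1: lo=0, hi=10, mid=5, val=56
Step 2: lo=6, hi=10, mid=8, val=67
Step 3: lo=6, hi=7, mid=6, val=59

Found at index 6


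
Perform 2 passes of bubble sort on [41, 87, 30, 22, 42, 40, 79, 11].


Initial: [41, 87, 30, 22, 42, 40, 79, 11]
Pass 1: [41, 30, 22, 42, 40, 79, 11, 87] (6 swaps)
Pass 2: [30, 22, 41, 40, 42, 11, 79, 87] (4 swaps)

After 2 passes: [30, 22, 41, 40, 42, 11, 79, 87]


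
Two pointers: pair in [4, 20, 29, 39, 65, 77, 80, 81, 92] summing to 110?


lo=0(4)+hi=8(92)=96
lo=1(20)+hi=8(92)=112
lo=1(20)+hi=7(81)=101
lo=2(29)+hi=7(81)=110

Yes: 29+81=110


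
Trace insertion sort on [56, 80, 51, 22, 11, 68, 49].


Initial: [56, 80, 51, 22, 11, 68, 49]
Insert 80: [56, 80, 51, 22, 11, 68, 49]
Insert 51: [51, 56, 80, 22, 11, 68, 49]
Insert 22: [22, 51, 56, 80, 11, 68, 49]
Insert 11: [11, 22, 51, 56, 80, 68, 49]
Insert 68: [11, 22, 51, 56, 68, 80, 49]
Insert 49: [11, 22, 49, 51, 56, 68, 80]

Sorted: [11, 22, 49, 51, 56, 68, 80]


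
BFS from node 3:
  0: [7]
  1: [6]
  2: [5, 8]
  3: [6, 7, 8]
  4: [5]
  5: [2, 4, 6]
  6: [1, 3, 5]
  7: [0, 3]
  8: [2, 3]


Visit 3, enqueue [6, 7, 8]
Visit 6, enqueue [1, 5]
Visit 7, enqueue [0]
Visit 8, enqueue [2]
Visit 1, enqueue []
Visit 5, enqueue [4]
Visit 0, enqueue []
Visit 2, enqueue []
Visit 4, enqueue []

BFS order: [3, 6, 7, 8, 1, 5, 0, 2, 4]


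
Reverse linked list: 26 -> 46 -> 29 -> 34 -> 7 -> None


Step 1: curr=26, set curr.next=prev(None) | reversed so far: 26
Step 2: curr=46, set curr.next=prev(26) | reversed so far: 46 -> 26
Step 3: curr=29, set curr.next=prev(46) | reversed so far: 29 -> 46 -> 26
Step 4: curr=34, set curr.next=prev(29) | reversed so far: 34 -> 29 -> 46 -> 26
Step 5: curr=7, set curr.next=prev(34) | reversed so far: 7 -> 34 -> 29 -> 46 -> 26

7 -> 34 -> 29 -> 46 -> 26 -> None


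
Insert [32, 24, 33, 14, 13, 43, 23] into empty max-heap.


Insert 32: [32]
Insert 24: [32, 24]
Insert 33: [33, 24, 32]
Insert 14: [33, 24, 32, 14]
Insert 13: [33, 24, 32, 14, 13]
Insert 43: [43, 24, 33, 14, 13, 32]
Insert 23: [43, 24, 33, 14, 13, 32, 23]

Final heap: [43, 24, 33, 14, 13, 32, 23]


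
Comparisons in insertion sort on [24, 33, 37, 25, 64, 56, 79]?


Algorithm: insertion sort
Input: [24, 33, 37, 25, 64, 56, 79]
Sorted: [24, 25, 33, 37, 56, 64, 79]

9


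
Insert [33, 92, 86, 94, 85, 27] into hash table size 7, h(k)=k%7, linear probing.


Insert 33: h=5 -> slot 5
Insert 92: h=1 -> slot 1
Insert 86: h=2 -> slot 2
Insert 94: h=3 -> slot 3
Insert 85: h=1, 3 probes -> slot 4
Insert 27: h=6 -> slot 6

Table: [None, 92, 86, 94, 85, 33, 27]


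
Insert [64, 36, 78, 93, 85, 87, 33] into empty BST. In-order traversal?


Insert 64: root
Insert 36: L from 64
Insert 78: R from 64
Insert 93: R from 64 -> R from 78
Insert 85: R from 64 -> R from 78 -> L from 93
Insert 87: R from 64 -> R from 78 -> L from 93 -> R from 85
Insert 33: L from 64 -> L from 36

In-order: [33, 36, 64, 78, 85, 87, 93]


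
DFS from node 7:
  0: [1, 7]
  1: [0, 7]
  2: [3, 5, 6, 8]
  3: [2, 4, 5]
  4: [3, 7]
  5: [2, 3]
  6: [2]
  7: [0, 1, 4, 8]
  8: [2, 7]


Visit 7, push [8, 4, 1, 0]
Visit 0, push [1]
Visit 1, push []
Visit 4, push [3]
Visit 3, push [5, 2]
Visit 2, push [8, 6, 5]
Visit 5, push []
Visit 6, push []
Visit 8, push []

DFS order: [7, 0, 1, 4, 3, 2, 5, 6, 8]


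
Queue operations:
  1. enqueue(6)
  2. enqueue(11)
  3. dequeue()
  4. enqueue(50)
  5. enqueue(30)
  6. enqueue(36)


enqueue(6) -> [6]
enqueue(11) -> [6, 11]
dequeue()->6, [11]
enqueue(50) -> [11, 50]
enqueue(30) -> [11, 50, 30]
enqueue(36) -> [11, 50, 30, 36]

Final queue: [11, 50, 30, 36]


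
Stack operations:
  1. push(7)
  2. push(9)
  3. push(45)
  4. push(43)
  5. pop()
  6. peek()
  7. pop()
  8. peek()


push(7) -> [7]
push(9) -> [7, 9]
push(45) -> [7, 9, 45]
push(43) -> [7, 9, 45, 43]
pop()->43, [7, 9, 45]
peek()->45
pop()->45, [7, 9]
peek()->9

Final stack: [7, 9]


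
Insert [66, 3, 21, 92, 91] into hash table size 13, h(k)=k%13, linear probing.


Insert 66: h=1 -> slot 1
Insert 3: h=3 -> slot 3
Insert 21: h=8 -> slot 8
Insert 92: h=1, 1 probes -> slot 2
Insert 91: h=0 -> slot 0

Table: [91, 66, 92, 3, None, None, None, None, 21, None, None, None, None]


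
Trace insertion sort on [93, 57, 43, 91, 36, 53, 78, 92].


Initial: [93, 57, 43, 91, 36, 53, 78, 92]
Insert 57: [57, 93, 43, 91, 36, 53, 78, 92]
Insert 43: [43, 57, 93, 91, 36, 53, 78, 92]
Insert 91: [43, 57, 91, 93, 36, 53, 78, 92]
Insert 36: [36, 43, 57, 91, 93, 53, 78, 92]
Insert 53: [36, 43, 53, 57, 91, 93, 78, 92]
Insert 78: [36, 43, 53, 57, 78, 91, 93, 92]
Insert 92: [36, 43, 53, 57, 78, 91, 92, 93]

Sorted: [36, 43, 53, 57, 78, 91, 92, 93]


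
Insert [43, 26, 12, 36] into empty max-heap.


Insert 43: [43]
Insert 26: [43, 26]
Insert 12: [43, 26, 12]
Insert 36: [43, 36, 12, 26]

Final heap: [43, 36, 12, 26]


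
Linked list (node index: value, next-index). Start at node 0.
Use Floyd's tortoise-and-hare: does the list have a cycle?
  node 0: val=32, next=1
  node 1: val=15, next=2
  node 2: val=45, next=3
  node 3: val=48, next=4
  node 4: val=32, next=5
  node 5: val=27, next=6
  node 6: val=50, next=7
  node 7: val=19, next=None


Floyd's tortoise (slow, +1) and hare (fast, +2):
  init: slow=0, fast=0
  step 1: slow=1, fast=2
  step 2: slow=2, fast=4
  step 3: slow=3, fast=6
  step 4: fast 6->7->None, no cycle

Cycle: no


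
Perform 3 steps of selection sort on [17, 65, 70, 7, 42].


Initial: [17, 65, 70, 7, 42]
Step 1: min=7 at 3
  Swap: [7, 65, 70, 17, 42]
Step 2: min=17 at 3
  Swap: [7, 17, 70, 65, 42]
Step 3: min=42 at 4
  Swap: [7, 17, 42, 65, 70]

After 3 steps: [7, 17, 42, 65, 70]


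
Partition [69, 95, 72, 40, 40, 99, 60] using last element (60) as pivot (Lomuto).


Pivot: 60
  40 <= 60: swap -> [40, 95, 72, 69, 40, 99, 60]
  40 <= 60: swap -> [40, 40, 72, 69, 95, 99, 60]
Place pivot at 2: [40, 40, 60, 69, 95, 99, 72]

Partitioned: [40, 40, 60, 69, 95, 99, 72]


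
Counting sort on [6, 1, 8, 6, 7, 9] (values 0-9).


Input: [6, 1, 8, 6, 7, 9]
Counts: [0, 1, 0, 0, 0, 0, 2, 1, 1, 1]

Sorted: [1, 6, 6, 7, 8, 9]


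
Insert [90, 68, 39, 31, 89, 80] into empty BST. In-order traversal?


Insert 90: root
Insert 68: L from 90
Insert 39: L from 90 -> L from 68
Insert 31: L from 90 -> L from 68 -> L from 39
Insert 89: L from 90 -> R from 68
Insert 80: L from 90 -> R from 68 -> L from 89

In-order: [31, 39, 68, 80, 89, 90]


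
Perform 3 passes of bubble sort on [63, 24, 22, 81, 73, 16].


Initial: [63, 24, 22, 81, 73, 16]
Pass 1: [24, 22, 63, 73, 16, 81] (4 swaps)
Pass 2: [22, 24, 63, 16, 73, 81] (2 swaps)
Pass 3: [22, 24, 16, 63, 73, 81] (1 swaps)

After 3 passes: [22, 24, 16, 63, 73, 81]


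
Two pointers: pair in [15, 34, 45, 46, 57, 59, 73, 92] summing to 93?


lo=0(15)+hi=7(92)=107
lo=0(15)+hi=6(73)=88
lo=1(34)+hi=6(73)=107
lo=1(34)+hi=5(59)=93

Yes: 34+59=93


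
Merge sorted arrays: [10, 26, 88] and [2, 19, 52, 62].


Take 2 from B
Take 10 from A
Take 19 from B
Take 26 from A
Take 52 from B
Take 62 from B

Merged: [2, 10, 19, 26, 52, 62, 88]


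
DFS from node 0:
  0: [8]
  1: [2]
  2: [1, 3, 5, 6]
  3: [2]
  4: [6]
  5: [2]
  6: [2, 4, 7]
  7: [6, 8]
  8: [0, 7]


Visit 0, push [8]
Visit 8, push [7]
Visit 7, push [6]
Visit 6, push [4, 2]
Visit 2, push [5, 3, 1]
Visit 1, push []
Visit 3, push []
Visit 5, push []
Visit 4, push []

DFS order: [0, 8, 7, 6, 2, 1, 3, 5, 4]


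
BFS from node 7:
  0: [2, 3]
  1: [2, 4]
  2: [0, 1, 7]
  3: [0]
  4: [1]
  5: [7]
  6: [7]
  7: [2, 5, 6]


Visit 7, enqueue [2, 5, 6]
Visit 2, enqueue [0, 1]
Visit 5, enqueue []
Visit 6, enqueue []
Visit 0, enqueue [3]
Visit 1, enqueue [4]
Visit 3, enqueue []
Visit 4, enqueue []

BFS order: [7, 2, 5, 6, 0, 1, 3, 4]


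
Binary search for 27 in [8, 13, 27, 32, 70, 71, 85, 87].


Step 1: lo=0, hi=7, mid=3, val=32
Step 2: lo=0, hi=2, mid=1, val=13
Step 3: lo=2, hi=2, mid=2, val=27

Found at index 2


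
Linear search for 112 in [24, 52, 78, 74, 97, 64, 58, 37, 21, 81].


i=0: 24!=112
i=1: 52!=112
i=2: 78!=112
i=3: 74!=112
i=4: 97!=112
i=5: 64!=112
i=6: 58!=112
i=7: 37!=112
i=8: 21!=112
i=9: 81!=112

Not found, 10 comps


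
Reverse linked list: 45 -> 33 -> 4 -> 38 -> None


Step 1: curr=45, set curr.next=prev(None) | reversed so far: 45
Step 2: curr=33, set curr.next=prev(45) | reversed so far: 33 -> 45
Step 3: curr=4, set curr.next=prev(33) | reversed so far: 4 -> 33 -> 45
Step 4: curr=38, set curr.next=prev(4) | reversed so far: 38 -> 4 -> 33 -> 45

38 -> 4 -> 33 -> 45 -> None


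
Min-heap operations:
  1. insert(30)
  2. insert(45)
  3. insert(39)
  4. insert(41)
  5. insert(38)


insert(30) -> [30]
insert(45) -> [30, 45]
insert(39) -> [30, 45, 39]
insert(41) -> [30, 41, 39, 45]
insert(38) -> [30, 38, 39, 45, 41]

Final heap: [30, 38, 39, 45, 41]


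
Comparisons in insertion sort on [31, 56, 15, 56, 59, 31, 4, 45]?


Algorithm: insertion sort
Input: [31, 56, 15, 56, 59, 31, 4, 45]
Sorted: [4, 15, 31, 31, 45, 56, 56, 59]

19


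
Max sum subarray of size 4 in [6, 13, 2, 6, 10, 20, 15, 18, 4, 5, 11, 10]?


[0:4]: 27
[1:5]: 31
[2:6]: 38
[3:7]: 51
[4:8]: 63
[5:9]: 57
[6:10]: 42
[7:11]: 38
[8:12]: 30

Max: 63 at [4:8]


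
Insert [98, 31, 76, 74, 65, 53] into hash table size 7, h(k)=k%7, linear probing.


Insert 98: h=0 -> slot 0
Insert 31: h=3 -> slot 3
Insert 76: h=6 -> slot 6
Insert 74: h=4 -> slot 4
Insert 65: h=2 -> slot 2
Insert 53: h=4, 1 probes -> slot 5

Table: [98, None, 65, 31, 74, 53, 76]


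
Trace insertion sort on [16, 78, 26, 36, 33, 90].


Initial: [16, 78, 26, 36, 33, 90]
Insert 78: [16, 78, 26, 36, 33, 90]
Insert 26: [16, 26, 78, 36, 33, 90]
Insert 36: [16, 26, 36, 78, 33, 90]
Insert 33: [16, 26, 33, 36, 78, 90]
Insert 90: [16, 26, 33, 36, 78, 90]

Sorted: [16, 26, 33, 36, 78, 90]


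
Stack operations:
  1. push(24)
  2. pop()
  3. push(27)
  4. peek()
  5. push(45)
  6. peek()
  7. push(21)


push(24) -> [24]
pop()->24, []
push(27) -> [27]
peek()->27
push(45) -> [27, 45]
peek()->45
push(21) -> [27, 45, 21]

Final stack: [27, 45, 21]


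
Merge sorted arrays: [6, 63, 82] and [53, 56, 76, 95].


Take 6 from A
Take 53 from B
Take 56 from B
Take 63 from A
Take 76 from B
Take 82 from A

Merged: [6, 53, 56, 63, 76, 82, 95]


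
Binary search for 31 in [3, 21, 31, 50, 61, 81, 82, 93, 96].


Step 1: lo=0, hi=8, mid=4, val=61
Step 2: lo=0, hi=3, mid=1, val=21
Step 3: lo=2, hi=3, mid=2, val=31

Found at index 2


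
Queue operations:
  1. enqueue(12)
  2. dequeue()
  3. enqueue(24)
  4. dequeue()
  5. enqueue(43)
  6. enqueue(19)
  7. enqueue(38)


enqueue(12) -> [12]
dequeue()->12, []
enqueue(24) -> [24]
dequeue()->24, []
enqueue(43) -> [43]
enqueue(19) -> [43, 19]
enqueue(38) -> [43, 19, 38]

Final queue: [43, 19, 38]


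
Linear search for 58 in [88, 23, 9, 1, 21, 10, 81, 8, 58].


i=0: 88!=58
i=1: 23!=58
i=2: 9!=58
i=3: 1!=58
i=4: 21!=58
i=5: 10!=58
i=6: 81!=58
i=7: 8!=58
i=8: 58==58 found!

Found at 8, 9 comps


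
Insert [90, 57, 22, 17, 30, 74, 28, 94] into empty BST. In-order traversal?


Insert 90: root
Insert 57: L from 90
Insert 22: L from 90 -> L from 57
Insert 17: L from 90 -> L from 57 -> L from 22
Insert 30: L from 90 -> L from 57 -> R from 22
Insert 74: L from 90 -> R from 57
Insert 28: L from 90 -> L from 57 -> R from 22 -> L from 30
Insert 94: R from 90

In-order: [17, 22, 28, 30, 57, 74, 90, 94]


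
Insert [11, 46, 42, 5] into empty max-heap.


Insert 11: [11]
Insert 46: [46, 11]
Insert 42: [46, 11, 42]
Insert 5: [46, 11, 42, 5]

Final heap: [46, 11, 42, 5]


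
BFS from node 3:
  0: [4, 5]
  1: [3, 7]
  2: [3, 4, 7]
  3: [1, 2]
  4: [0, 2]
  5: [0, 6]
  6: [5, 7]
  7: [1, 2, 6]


Visit 3, enqueue [1, 2]
Visit 1, enqueue [7]
Visit 2, enqueue [4]
Visit 7, enqueue [6]
Visit 4, enqueue [0]
Visit 6, enqueue [5]
Visit 0, enqueue []
Visit 5, enqueue []

BFS order: [3, 1, 2, 7, 4, 6, 0, 5]


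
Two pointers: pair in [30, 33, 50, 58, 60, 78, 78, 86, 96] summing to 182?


lo=0(30)+hi=8(96)=126
lo=1(33)+hi=8(96)=129
lo=2(50)+hi=8(96)=146
lo=3(58)+hi=8(96)=154
lo=4(60)+hi=8(96)=156
lo=5(78)+hi=8(96)=174
lo=6(78)+hi=8(96)=174
lo=7(86)+hi=8(96)=182

Yes: 86+96=182


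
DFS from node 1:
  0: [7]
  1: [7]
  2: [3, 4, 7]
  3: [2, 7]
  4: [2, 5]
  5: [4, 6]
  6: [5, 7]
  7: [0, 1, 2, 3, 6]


Visit 1, push [7]
Visit 7, push [6, 3, 2, 0]
Visit 0, push []
Visit 2, push [4, 3]
Visit 3, push []
Visit 4, push [5]
Visit 5, push [6]
Visit 6, push []

DFS order: [1, 7, 0, 2, 3, 4, 5, 6]


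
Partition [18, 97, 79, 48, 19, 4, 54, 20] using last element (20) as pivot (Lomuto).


Pivot: 20
  18 <= 20: advance i (no swap)
  19 <= 20: swap -> [18, 19, 79, 48, 97, 4, 54, 20]
  4 <= 20: swap -> [18, 19, 4, 48, 97, 79, 54, 20]
Place pivot at 3: [18, 19, 4, 20, 97, 79, 54, 48]

Partitioned: [18, 19, 4, 20, 97, 79, 54, 48]


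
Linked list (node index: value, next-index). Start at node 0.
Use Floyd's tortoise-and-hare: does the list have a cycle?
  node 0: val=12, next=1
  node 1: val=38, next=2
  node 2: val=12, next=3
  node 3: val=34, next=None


Floyd's tortoise (slow, +1) and hare (fast, +2):
  init: slow=0, fast=0
  step 1: slow=1, fast=2
  step 2: fast 2->3->None, no cycle

Cycle: no


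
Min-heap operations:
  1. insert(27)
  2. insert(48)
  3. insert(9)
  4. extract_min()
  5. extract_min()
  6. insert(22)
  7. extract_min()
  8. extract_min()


insert(27) -> [27]
insert(48) -> [27, 48]
insert(9) -> [9, 48, 27]
extract_min()->9, [27, 48]
extract_min()->27, [48]
insert(22) -> [22, 48]
extract_min()->22, [48]
extract_min()->48, []

Final heap: []


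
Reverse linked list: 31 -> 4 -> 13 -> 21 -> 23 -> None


Step 1: curr=31, set curr.next=prev(None) | reversed so far: 31
Step 2: curr=4, set curr.next=prev(31) | reversed so far: 4 -> 31
Step 3: curr=13, set curr.next=prev(4) | reversed so far: 13 -> 4 -> 31
Step 4: curr=21, set curr.next=prev(13) | reversed so far: 21 -> 13 -> 4 -> 31
Step 5: curr=23, set curr.next=prev(21) | reversed so far: 23 -> 21 -> 13 -> 4 -> 31

23 -> 21 -> 13 -> 4 -> 31 -> None


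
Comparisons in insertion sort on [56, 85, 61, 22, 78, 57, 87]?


Algorithm: insertion sort
Input: [56, 85, 61, 22, 78, 57, 87]
Sorted: [22, 56, 57, 61, 78, 85, 87]

13


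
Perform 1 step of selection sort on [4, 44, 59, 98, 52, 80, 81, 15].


Initial: [4, 44, 59, 98, 52, 80, 81, 15]
Step 1: min=4 at 0
  Swap: [4, 44, 59, 98, 52, 80, 81, 15]

After 1 step: [4, 44, 59, 98, 52, 80, 81, 15]


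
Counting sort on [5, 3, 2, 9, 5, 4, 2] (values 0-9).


Input: [5, 3, 2, 9, 5, 4, 2]
Counts: [0, 0, 2, 1, 1, 2, 0, 0, 0, 1]

Sorted: [2, 2, 3, 4, 5, 5, 9]


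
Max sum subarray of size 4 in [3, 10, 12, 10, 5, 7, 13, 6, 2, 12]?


[0:4]: 35
[1:5]: 37
[2:6]: 34
[3:7]: 35
[4:8]: 31
[5:9]: 28
[6:10]: 33

Max: 37 at [1:5]


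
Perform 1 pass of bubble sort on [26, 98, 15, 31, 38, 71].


Initial: [26, 98, 15, 31, 38, 71]
Pass 1: [26, 15, 31, 38, 71, 98] (4 swaps)

After 1 pass: [26, 15, 31, 38, 71, 98]


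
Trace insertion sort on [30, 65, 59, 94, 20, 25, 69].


Initial: [30, 65, 59, 94, 20, 25, 69]
Insert 65: [30, 65, 59, 94, 20, 25, 69]
Insert 59: [30, 59, 65, 94, 20, 25, 69]
Insert 94: [30, 59, 65, 94, 20, 25, 69]
Insert 20: [20, 30, 59, 65, 94, 25, 69]
Insert 25: [20, 25, 30, 59, 65, 94, 69]
Insert 69: [20, 25, 30, 59, 65, 69, 94]

Sorted: [20, 25, 30, 59, 65, 69, 94]


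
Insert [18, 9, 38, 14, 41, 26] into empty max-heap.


Insert 18: [18]
Insert 9: [18, 9]
Insert 38: [38, 9, 18]
Insert 14: [38, 14, 18, 9]
Insert 41: [41, 38, 18, 9, 14]
Insert 26: [41, 38, 26, 9, 14, 18]

Final heap: [41, 38, 26, 9, 14, 18]


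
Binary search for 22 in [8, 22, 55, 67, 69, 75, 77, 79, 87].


Step 1: lo=0, hi=8, mid=4, val=69
Step 2: lo=0, hi=3, mid=1, val=22

Found at index 1


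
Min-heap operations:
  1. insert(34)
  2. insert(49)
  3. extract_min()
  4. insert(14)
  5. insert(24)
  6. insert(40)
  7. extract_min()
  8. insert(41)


insert(34) -> [34]
insert(49) -> [34, 49]
extract_min()->34, [49]
insert(14) -> [14, 49]
insert(24) -> [14, 49, 24]
insert(40) -> [14, 40, 24, 49]
extract_min()->14, [24, 40, 49]
insert(41) -> [24, 40, 49, 41]

Final heap: [24, 40, 49, 41]


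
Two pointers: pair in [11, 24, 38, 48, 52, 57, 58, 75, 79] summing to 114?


lo=0(11)+hi=8(79)=90
lo=1(24)+hi=8(79)=103
lo=2(38)+hi=8(79)=117
lo=2(38)+hi=7(75)=113
lo=3(48)+hi=7(75)=123
lo=3(48)+hi=6(58)=106
lo=4(52)+hi=6(58)=110
lo=5(57)+hi=6(58)=115

No pair found


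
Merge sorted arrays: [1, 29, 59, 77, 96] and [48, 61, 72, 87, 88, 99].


Take 1 from A
Take 29 from A
Take 48 from B
Take 59 from A
Take 61 from B
Take 72 from B
Take 77 from A
Take 87 from B
Take 88 from B
Take 96 from A

Merged: [1, 29, 48, 59, 61, 72, 77, 87, 88, 96, 99]


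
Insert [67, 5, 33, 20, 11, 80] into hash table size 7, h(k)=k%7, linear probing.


Insert 67: h=4 -> slot 4
Insert 5: h=5 -> slot 5
Insert 33: h=5, 1 probes -> slot 6
Insert 20: h=6, 1 probes -> slot 0
Insert 11: h=4, 4 probes -> slot 1
Insert 80: h=3 -> slot 3

Table: [20, 11, None, 80, 67, 5, 33]


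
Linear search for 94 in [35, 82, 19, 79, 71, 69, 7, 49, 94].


i=0: 35!=94
i=1: 82!=94
i=2: 19!=94
i=3: 79!=94
i=4: 71!=94
i=5: 69!=94
i=6: 7!=94
i=7: 49!=94
i=8: 94==94 found!

Found at 8, 9 comps


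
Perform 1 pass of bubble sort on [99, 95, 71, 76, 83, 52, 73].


Initial: [99, 95, 71, 76, 83, 52, 73]
Pass 1: [95, 71, 76, 83, 52, 73, 99] (6 swaps)

After 1 pass: [95, 71, 76, 83, 52, 73, 99]


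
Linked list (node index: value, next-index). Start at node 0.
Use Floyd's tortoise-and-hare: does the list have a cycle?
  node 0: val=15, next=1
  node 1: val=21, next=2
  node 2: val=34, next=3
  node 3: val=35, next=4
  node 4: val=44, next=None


Floyd's tortoise (slow, +1) and hare (fast, +2):
  init: slow=0, fast=0
  step 1: slow=1, fast=2
  step 2: slow=2, fast=4
  step 3: fast -> None, no cycle

Cycle: no


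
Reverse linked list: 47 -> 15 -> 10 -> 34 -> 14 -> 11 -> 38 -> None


Step 1: curr=47, set curr.next=prev(None) | reversed so far: 47
Step 2: curr=15, set curr.next=prev(47) | reversed so far: 15 -> 47
Step 3: curr=10, set curr.next=prev(15) | reversed so far: 10 -> 15 -> 47
Step 4: curr=34, set curr.next=prev(10) | reversed so far: 34 -> 10 -> 15 -> 47
Step 5: curr=14, set curr.next=prev(34) | reversed so far: 14 -> 34 -> 10 -> 15 -> 47
Step 6: curr=11, set curr.next=prev(14) | reversed so far: 11 -> 14 -> 34 -> 10 -> 15 -> 47
Step 7: curr=38, set curr.next=prev(11) | reversed so far: 38 -> 11 -> 14 -> 34 -> 10 -> 15 -> 47

38 -> 11 -> 14 -> 34 -> 10 -> 15 -> 47 -> None


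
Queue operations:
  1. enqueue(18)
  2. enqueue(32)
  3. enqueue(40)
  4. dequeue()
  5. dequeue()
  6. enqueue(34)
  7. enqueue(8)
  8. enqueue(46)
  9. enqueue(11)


enqueue(18) -> [18]
enqueue(32) -> [18, 32]
enqueue(40) -> [18, 32, 40]
dequeue()->18, [32, 40]
dequeue()->32, [40]
enqueue(34) -> [40, 34]
enqueue(8) -> [40, 34, 8]
enqueue(46) -> [40, 34, 8, 46]
enqueue(11) -> [40, 34, 8, 46, 11]

Final queue: [40, 34, 8, 46, 11]


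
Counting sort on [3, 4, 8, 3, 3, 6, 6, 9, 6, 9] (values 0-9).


Input: [3, 4, 8, 3, 3, 6, 6, 9, 6, 9]
Counts: [0, 0, 0, 3, 1, 0, 3, 0, 1, 2]

Sorted: [3, 3, 3, 4, 6, 6, 6, 8, 9, 9]


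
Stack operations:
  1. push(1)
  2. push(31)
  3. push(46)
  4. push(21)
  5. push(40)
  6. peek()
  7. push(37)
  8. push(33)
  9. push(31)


push(1) -> [1]
push(31) -> [1, 31]
push(46) -> [1, 31, 46]
push(21) -> [1, 31, 46, 21]
push(40) -> [1, 31, 46, 21, 40]
peek()->40
push(37) -> [1, 31, 46, 21, 40, 37]
push(33) -> [1, 31, 46, 21, 40, 37, 33]
push(31) -> [1, 31, 46, 21, 40, 37, 33, 31]

Final stack: [1, 31, 46, 21, 40, 37, 33, 31]


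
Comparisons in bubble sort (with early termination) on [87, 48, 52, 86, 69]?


Algorithm: bubble sort (with early termination)
Input: [87, 48, 52, 86, 69]
Sorted: [48, 52, 69, 86, 87]

9


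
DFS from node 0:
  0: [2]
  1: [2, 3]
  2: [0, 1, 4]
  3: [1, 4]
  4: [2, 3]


Visit 0, push [2]
Visit 2, push [4, 1]
Visit 1, push [3]
Visit 3, push [4]
Visit 4, push []

DFS order: [0, 2, 1, 3, 4]


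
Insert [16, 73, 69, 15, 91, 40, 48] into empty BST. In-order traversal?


Insert 16: root
Insert 73: R from 16
Insert 69: R from 16 -> L from 73
Insert 15: L from 16
Insert 91: R from 16 -> R from 73
Insert 40: R from 16 -> L from 73 -> L from 69
Insert 48: R from 16 -> L from 73 -> L from 69 -> R from 40

In-order: [15, 16, 40, 48, 69, 73, 91]


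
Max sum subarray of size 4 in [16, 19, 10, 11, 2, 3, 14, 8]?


[0:4]: 56
[1:5]: 42
[2:6]: 26
[3:7]: 30
[4:8]: 27

Max: 56 at [0:4]


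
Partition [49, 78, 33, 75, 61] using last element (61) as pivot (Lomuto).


Pivot: 61
  49 <= 61: advance i (no swap)
  33 <= 61: swap -> [49, 33, 78, 75, 61]
Place pivot at 2: [49, 33, 61, 75, 78]

Partitioned: [49, 33, 61, 75, 78]


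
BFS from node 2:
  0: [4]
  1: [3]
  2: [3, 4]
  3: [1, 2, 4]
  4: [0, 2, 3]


Visit 2, enqueue [3, 4]
Visit 3, enqueue [1]
Visit 4, enqueue [0]
Visit 1, enqueue []
Visit 0, enqueue []

BFS order: [2, 3, 4, 1, 0]


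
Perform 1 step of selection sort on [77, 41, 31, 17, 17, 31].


Initial: [77, 41, 31, 17, 17, 31]
Step 1: min=17 at 3
  Swap: [17, 41, 31, 77, 17, 31]

After 1 step: [17, 41, 31, 77, 17, 31]


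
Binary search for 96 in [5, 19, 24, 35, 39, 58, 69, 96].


Step 1: lo=0, hi=7, mid=3, val=35
Step 2: lo=4, hi=7, mid=5, val=58
Step 3: lo=6, hi=7, mid=6, val=69
Step 4: lo=7, hi=7, mid=7, val=96

Found at index 7


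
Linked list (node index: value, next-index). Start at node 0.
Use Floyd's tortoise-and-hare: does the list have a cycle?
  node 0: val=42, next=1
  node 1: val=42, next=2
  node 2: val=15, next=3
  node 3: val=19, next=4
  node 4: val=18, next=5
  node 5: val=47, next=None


Floyd's tortoise (slow, +1) and hare (fast, +2):
  init: slow=0, fast=0
  step 1: slow=1, fast=2
  step 2: slow=2, fast=4
  step 3: fast 4->5->None, no cycle

Cycle: no


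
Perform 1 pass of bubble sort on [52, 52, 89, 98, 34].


Initial: [52, 52, 89, 98, 34]
Pass 1: [52, 52, 89, 34, 98] (1 swaps)

After 1 pass: [52, 52, 89, 34, 98]


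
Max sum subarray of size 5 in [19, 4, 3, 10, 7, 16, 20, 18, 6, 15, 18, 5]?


[0:5]: 43
[1:6]: 40
[2:7]: 56
[3:8]: 71
[4:9]: 67
[5:10]: 75
[6:11]: 77
[7:12]: 62

Max: 77 at [6:11]


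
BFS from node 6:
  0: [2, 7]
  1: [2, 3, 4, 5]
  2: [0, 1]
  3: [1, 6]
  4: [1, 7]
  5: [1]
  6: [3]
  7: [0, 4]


Visit 6, enqueue [3]
Visit 3, enqueue [1]
Visit 1, enqueue [2, 4, 5]
Visit 2, enqueue [0]
Visit 4, enqueue [7]
Visit 5, enqueue []
Visit 0, enqueue []
Visit 7, enqueue []

BFS order: [6, 3, 1, 2, 4, 5, 0, 7]


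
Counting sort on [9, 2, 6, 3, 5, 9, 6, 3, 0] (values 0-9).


Input: [9, 2, 6, 3, 5, 9, 6, 3, 0]
Counts: [1, 0, 1, 2, 0, 1, 2, 0, 0, 2]

Sorted: [0, 2, 3, 3, 5, 6, 6, 9, 9]


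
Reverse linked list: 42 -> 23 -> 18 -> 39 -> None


Step 1: curr=42, set curr.next=prev(None) | reversed so far: 42
Step 2: curr=23, set curr.next=prev(42) | reversed so far: 23 -> 42
Step 3: curr=18, set curr.next=prev(23) | reversed so far: 18 -> 23 -> 42
Step 4: curr=39, set curr.next=prev(18) | reversed so far: 39 -> 18 -> 23 -> 42

39 -> 18 -> 23 -> 42 -> None


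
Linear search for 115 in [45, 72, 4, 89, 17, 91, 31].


i=0: 45!=115
i=1: 72!=115
i=2: 4!=115
i=3: 89!=115
i=4: 17!=115
i=5: 91!=115
i=6: 31!=115

Not found, 7 comps


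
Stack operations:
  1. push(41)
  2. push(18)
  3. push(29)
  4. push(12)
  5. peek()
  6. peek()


push(41) -> [41]
push(18) -> [41, 18]
push(29) -> [41, 18, 29]
push(12) -> [41, 18, 29, 12]
peek()->12
peek()->12

Final stack: [41, 18, 29, 12]


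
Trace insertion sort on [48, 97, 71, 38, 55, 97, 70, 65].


Initial: [48, 97, 71, 38, 55, 97, 70, 65]
Insert 97: [48, 97, 71, 38, 55, 97, 70, 65]
Insert 71: [48, 71, 97, 38, 55, 97, 70, 65]
Insert 38: [38, 48, 71, 97, 55, 97, 70, 65]
Insert 55: [38, 48, 55, 71, 97, 97, 70, 65]
Insert 97: [38, 48, 55, 71, 97, 97, 70, 65]
Insert 70: [38, 48, 55, 70, 71, 97, 97, 65]
Insert 65: [38, 48, 55, 65, 70, 71, 97, 97]

Sorted: [38, 48, 55, 65, 70, 71, 97, 97]


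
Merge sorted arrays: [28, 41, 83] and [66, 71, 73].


Take 28 from A
Take 41 from A
Take 66 from B
Take 71 from B
Take 73 from B

Merged: [28, 41, 66, 71, 73, 83]


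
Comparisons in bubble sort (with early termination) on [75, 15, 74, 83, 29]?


Algorithm: bubble sort (with early termination)
Input: [75, 15, 74, 83, 29]
Sorted: [15, 29, 74, 75, 83]

10


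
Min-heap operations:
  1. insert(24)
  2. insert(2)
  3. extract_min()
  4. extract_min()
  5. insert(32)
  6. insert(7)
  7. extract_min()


insert(24) -> [24]
insert(2) -> [2, 24]
extract_min()->2, [24]
extract_min()->24, []
insert(32) -> [32]
insert(7) -> [7, 32]
extract_min()->7, [32]

Final heap: [32]


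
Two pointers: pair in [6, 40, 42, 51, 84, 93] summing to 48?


lo=0(6)+hi=5(93)=99
lo=0(6)+hi=4(84)=90
lo=0(6)+hi=3(51)=57
lo=0(6)+hi=2(42)=48

Yes: 6+42=48


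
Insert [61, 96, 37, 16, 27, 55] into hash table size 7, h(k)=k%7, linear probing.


Insert 61: h=5 -> slot 5
Insert 96: h=5, 1 probes -> slot 6
Insert 37: h=2 -> slot 2
Insert 16: h=2, 1 probes -> slot 3
Insert 27: h=6, 1 probes -> slot 0
Insert 55: h=6, 2 probes -> slot 1

Table: [27, 55, 37, 16, None, 61, 96]


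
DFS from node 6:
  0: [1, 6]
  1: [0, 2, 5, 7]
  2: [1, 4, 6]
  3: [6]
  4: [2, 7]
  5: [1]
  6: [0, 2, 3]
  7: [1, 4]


Visit 6, push [3, 2, 0]
Visit 0, push [1]
Visit 1, push [7, 5, 2]
Visit 2, push [4]
Visit 4, push [7]
Visit 7, push []
Visit 5, push []
Visit 3, push []

DFS order: [6, 0, 1, 2, 4, 7, 5, 3]


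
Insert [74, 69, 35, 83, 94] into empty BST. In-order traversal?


Insert 74: root
Insert 69: L from 74
Insert 35: L from 74 -> L from 69
Insert 83: R from 74
Insert 94: R from 74 -> R from 83

In-order: [35, 69, 74, 83, 94]


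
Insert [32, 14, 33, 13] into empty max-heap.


Insert 32: [32]
Insert 14: [32, 14]
Insert 33: [33, 14, 32]
Insert 13: [33, 14, 32, 13]

Final heap: [33, 14, 32, 13]


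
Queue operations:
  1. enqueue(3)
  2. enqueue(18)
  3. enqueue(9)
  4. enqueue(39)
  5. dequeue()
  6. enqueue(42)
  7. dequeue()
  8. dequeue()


enqueue(3) -> [3]
enqueue(18) -> [3, 18]
enqueue(9) -> [3, 18, 9]
enqueue(39) -> [3, 18, 9, 39]
dequeue()->3, [18, 9, 39]
enqueue(42) -> [18, 9, 39, 42]
dequeue()->18, [9, 39, 42]
dequeue()->9, [39, 42]

Final queue: [39, 42]


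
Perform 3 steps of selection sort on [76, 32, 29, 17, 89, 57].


Initial: [76, 32, 29, 17, 89, 57]
Step 1: min=17 at 3
  Swap: [17, 32, 29, 76, 89, 57]
Step 2: min=29 at 2
  Swap: [17, 29, 32, 76, 89, 57]
Step 3: min=32 at 2
  Swap: [17, 29, 32, 76, 89, 57]

After 3 steps: [17, 29, 32, 76, 89, 57]


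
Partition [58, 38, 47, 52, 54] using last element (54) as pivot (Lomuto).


Pivot: 54
  38 <= 54: swap -> [38, 58, 47, 52, 54]
  47 <= 54: swap -> [38, 47, 58, 52, 54]
  52 <= 54: swap -> [38, 47, 52, 58, 54]
Place pivot at 3: [38, 47, 52, 54, 58]

Partitioned: [38, 47, 52, 54, 58]


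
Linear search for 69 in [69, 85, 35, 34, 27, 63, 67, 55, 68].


i=0: 69==69 found!

Found at 0, 1 comps


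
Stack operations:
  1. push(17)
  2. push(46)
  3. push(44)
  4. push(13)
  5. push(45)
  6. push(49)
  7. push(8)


push(17) -> [17]
push(46) -> [17, 46]
push(44) -> [17, 46, 44]
push(13) -> [17, 46, 44, 13]
push(45) -> [17, 46, 44, 13, 45]
push(49) -> [17, 46, 44, 13, 45, 49]
push(8) -> [17, 46, 44, 13, 45, 49, 8]

Final stack: [17, 46, 44, 13, 45, 49, 8]


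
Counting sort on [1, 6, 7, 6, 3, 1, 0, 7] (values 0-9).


Input: [1, 6, 7, 6, 3, 1, 0, 7]
Counts: [1, 2, 0, 1, 0, 0, 2, 2, 0, 0]

Sorted: [0, 1, 1, 3, 6, 6, 7, 7]


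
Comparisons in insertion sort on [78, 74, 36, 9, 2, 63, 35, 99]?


Algorithm: insertion sort
Input: [78, 74, 36, 9, 2, 63, 35, 99]
Sorted: [2, 9, 35, 36, 63, 74, 78, 99]

19


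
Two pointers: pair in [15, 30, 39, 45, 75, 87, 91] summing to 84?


lo=0(15)+hi=6(91)=106
lo=0(15)+hi=5(87)=102
lo=0(15)+hi=4(75)=90
lo=0(15)+hi=3(45)=60
lo=1(30)+hi=3(45)=75
lo=2(39)+hi=3(45)=84

Yes: 39+45=84


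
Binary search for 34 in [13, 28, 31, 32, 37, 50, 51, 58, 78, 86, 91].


Step 1: lo=0, hi=10, mid=5, val=50
Step 2: lo=0, hi=4, mid=2, val=31
Step 3: lo=3, hi=4, mid=3, val=32
Step 4: lo=4, hi=4, mid=4, val=37

Not found


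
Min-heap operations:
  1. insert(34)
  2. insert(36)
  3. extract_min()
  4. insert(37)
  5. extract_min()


insert(34) -> [34]
insert(36) -> [34, 36]
extract_min()->34, [36]
insert(37) -> [36, 37]
extract_min()->36, [37]

Final heap: [37]


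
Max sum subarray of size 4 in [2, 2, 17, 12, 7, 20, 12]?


[0:4]: 33
[1:5]: 38
[2:6]: 56
[3:7]: 51

Max: 56 at [2:6]


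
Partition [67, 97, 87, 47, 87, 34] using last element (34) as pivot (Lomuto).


Pivot: 34
Place pivot at 0: [34, 97, 87, 47, 87, 67]

Partitioned: [34, 97, 87, 47, 87, 67]


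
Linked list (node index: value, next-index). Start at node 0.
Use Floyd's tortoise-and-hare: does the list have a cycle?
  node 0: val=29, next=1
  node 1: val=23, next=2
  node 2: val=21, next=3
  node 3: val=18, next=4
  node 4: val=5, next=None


Floyd's tortoise (slow, +1) and hare (fast, +2):
  init: slow=0, fast=0
  step 1: slow=1, fast=2
  step 2: slow=2, fast=4
  step 3: fast -> None, no cycle

Cycle: no


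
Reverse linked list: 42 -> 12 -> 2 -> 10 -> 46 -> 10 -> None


Step 1: curr=42, set curr.next=prev(None) | reversed so far: 42
Step 2: curr=12, set curr.next=prev(42) | reversed so far: 12 -> 42
Step 3: curr=2, set curr.next=prev(12) | reversed so far: 2 -> 12 -> 42
Step 4: curr=10, set curr.next=prev(2) | reversed so far: 10 -> 2 -> 12 -> 42
Step 5: curr=46, set curr.next=prev(10) | reversed so far: 46 -> 10 -> 2 -> 12 -> 42
Step 6: curr=10, set curr.next=prev(46) | reversed so far: 10 -> 46 -> 10 -> 2 -> 12 -> 42

10 -> 46 -> 10 -> 2 -> 12 -> 42 -> None


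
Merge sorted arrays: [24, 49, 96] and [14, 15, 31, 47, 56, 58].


Take 14 from B
Take 15 from B
Take 24 from A
Take 31 from B
Take 47 from B
Take 49 from A
Take 56 from B
Take 58 from B

Merged: [14, 15, 24, 31, 47, 49, 56, 58, 96]


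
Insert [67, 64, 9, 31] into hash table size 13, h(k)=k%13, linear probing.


Insert 67: h=2 -> slot 2
Insert 64: h=12 -> slot 12
Insert 9: h=9 -> slot 9
Insert 31: h=5 -> slot 5

Table: [None, None, 67, None, None, 31, None, None, None, 9, None, None, 64]


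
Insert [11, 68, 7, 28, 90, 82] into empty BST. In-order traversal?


Insert 11: root
Insert 68: R from 11
Insert 7: L from 11
Insert 28: R from 11 -> L from 68
Insert 90: R from 11 -> R from 68
Insert 82: R from 11 -> R from 68 -> L from 90

In-order: [7, 11, 28, 68, 82, 90]


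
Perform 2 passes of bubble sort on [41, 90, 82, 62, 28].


Initial: [41, 90, 82, 62, 28]
Pass 1: [41, 82, 62, 28, 90] (3 swaps)
Pass 2: [41, 62, 28, 82, 90] (2 swaps)

After 2 passes: [41, 62, 28, 82, 90]


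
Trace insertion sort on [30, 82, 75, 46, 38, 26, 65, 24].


Initial: [30, 82, 75, 46, 38, 26, 65, 24]
Insert 82: [30, 82, 75, 46, 38, 26, 65, 24]
Insert 75: [30, 75, 82, 46, 38, 26, 65, 24]
Insert 46: [30, 46, 75, 82, 38, 26, 65, 24]
Insert 38: [30, 38, 46, 75, 82, 26, 65, 24]
Insert 26: [26, 30, 38, 46, 75, 82, 65, 24]
Insert 65: [26, 30, 38, 46, 65, 75, 82, 24]
Insert 24: [24, 26, 30, 38, 46, 65, 75, 82]

Sorted: [24, 26, 30, 38, 46, 65, 75, 82]


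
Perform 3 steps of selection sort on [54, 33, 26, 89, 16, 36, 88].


Initial: [54, 33, 26, 89, 16, 36, 88]
Step 1: min=16 at 4
  Swap: [16, 33, 26, 89, 54, 36, 88]
Step 2: min=26 at 2
  Swap: [16, 26, 33, 89, 54, 36, 88]
Step 3: min=33 at 2
  Swap: [16, 26, 33, 89, 54, 36, 88]

After 3 steps: [16, 26, 33, 89, 54, 36, 88]


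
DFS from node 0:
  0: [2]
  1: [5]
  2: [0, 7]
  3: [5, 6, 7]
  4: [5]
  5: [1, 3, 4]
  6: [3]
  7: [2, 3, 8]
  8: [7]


Visit 0, push [2]
Visit 2, push [7]
Visit 7, push [8, 3]
Visit 3, push [6, 5]
Visit 5, push [4, 1]
Visit 1, push []
Visit 4, push []
Visit 6, push []
Visit 8, push []

DFS order: [0, 2, 7, 3, 5, 1, 4, 6, 8]


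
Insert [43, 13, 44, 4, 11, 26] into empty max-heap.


Insert 43: [43]
Insert 13: [43, 13]
Insert 44: [44, 13, 43]
Insert 4: [44, 13, 43, 4]
Insert 11: [44, 13, 43, 4, 11]
Insert 26: [44, 13, 43, 4, 11, 26]

Final heap: [44, 13, 43, 4, 11, 26]


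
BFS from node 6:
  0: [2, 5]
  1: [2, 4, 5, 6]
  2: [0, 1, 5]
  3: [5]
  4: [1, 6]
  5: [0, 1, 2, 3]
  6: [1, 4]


Visit 6, enqueue [1, 4]
Visit 1, enqueue [2, 5]
Visit 4, enqueue []
Visit 2, enqueue [0]
Visit 5, enqueue [3]
Visit 0, enqueue []
Visit 3, enqueue []

BFS order: [6, 1, 4, 2, 5, 0, 3]


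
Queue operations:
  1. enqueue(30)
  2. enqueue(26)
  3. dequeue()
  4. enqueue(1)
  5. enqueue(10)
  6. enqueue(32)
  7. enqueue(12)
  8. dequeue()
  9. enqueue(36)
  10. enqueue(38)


enqueue(30) -> [30]
enqueue(26) -> [30, 26]
dequeue()->30, [26]
enqueue(1) -> [26, 1]
enqueue(10) -> [26, 1, 10]
enqueue(32) -> [26, 1, 10, 32]
enqueue(12) -> [26, 1, 10, 32, 12]
dequeue()->26, [1, 10, 32, 12]
enqueue(36) -> [1, 10, 32, 12, 36]
enqueue(38) -> [1, 10, 32, 12, 36, 38]

Final queue: [1, 10, 32, 12, 36, 38]


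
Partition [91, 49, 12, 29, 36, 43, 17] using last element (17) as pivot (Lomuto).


Pivot: 17
  12 <= 17: swap -> [12, 49, 91, 29, 36, 43, 17]
Place pivot at 1: [12, 17, 91, 29, 36, 43, 49]

Partitioned: [12, 17, 91, 29, 36, 43, 49]


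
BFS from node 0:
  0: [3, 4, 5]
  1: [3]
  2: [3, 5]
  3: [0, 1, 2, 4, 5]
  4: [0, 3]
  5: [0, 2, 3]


Visit 0, enqueue [3, 4, 5]
Visit 3, enqueue [1, 2]
Visit 4, enqueue []
Visit 5, enqueue []
Visit 1, enqueue []
Visit 2, enqueue []

BFS order: [0, 3, 4, 5, 1, 2]


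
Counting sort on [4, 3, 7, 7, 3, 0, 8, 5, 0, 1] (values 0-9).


Input: [4, 3, 7, 7, 3, 0, 8, 5, 0, 1]
Counts: [2, 1, 0, 2, 1, 1, 0, 2, 1, 0]

Sorted: [0, 0, 1, 3, 3, 4, 5, 7, 7, 8]


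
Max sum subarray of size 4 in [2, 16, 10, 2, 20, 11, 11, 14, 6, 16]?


[0:4]: 30
[1:5]: 48
[2:6]: 43
[3:7]: 44
[4:8]: 56
[5:9]: 42
[6:10]: 47

Max: 56 at [4:8]


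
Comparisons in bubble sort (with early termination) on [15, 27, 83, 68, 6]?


Algorithm: bubble sort (with early termination)
Input: [15, 27, 83, 68, 6]
Sorted: [6, 15, 27, 68, 83]

10


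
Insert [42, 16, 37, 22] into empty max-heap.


Insert 42: [42]
Insert 16: [42, 16]
Insert 37: [42, 16, 37]
Insert 22: [42, 22, 37, 16]

Final heap: [42, 22, 37, 16]


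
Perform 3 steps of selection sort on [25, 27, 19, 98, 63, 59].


Initial: [25, 27, 19, 98, 63, 59]
Step 1: min=19 at 2
  Swap: [19, 27, 25, 98, 63, 59]
Step 2: min=25 at 2
  Swap: [19, 25, 27, 98, 63, 59]
Step 3: min=27 at 2
  Swap: [19, 25, 27, 98, 63, 59]

After 3 steps: [19, 25, 27, 98, 63, 59]


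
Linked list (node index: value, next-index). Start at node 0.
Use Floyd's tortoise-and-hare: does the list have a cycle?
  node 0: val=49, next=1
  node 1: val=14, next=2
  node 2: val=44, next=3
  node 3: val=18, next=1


Floyd's tortoise (slow, +1) and hare (fast, +2):
  init: slow=0, fast=0
  step 1: slow=1, fast=2
  step 2: slow=2, fast=1
  step 3: slow=3, fast=3
  slow == fast at node 3: cycle detected

Cycle: yes


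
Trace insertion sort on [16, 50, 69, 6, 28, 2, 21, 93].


Initial: [16, 50, 69, 6, 28, 2, 21, 93]
Insert 50: [16, 50, 69, 6, 28, 2, 21, 93]
Insert 69: [16, 50, 69, 6, 28, 2, 21, 93]
Insert 6: [6, 16, 50, 69, 28, 2, 21, 93]
Insert 28: [6, 16, 28, 50, 69, 2, 21, 93]
Insert 2: [2, 6, 16, 28, 50, 69, 21, 93]
Insert 21: [2, 6, 16, 21, 28, 50, 69, 93]
Insert 93: [2, 6, 16, 21, 28, 50, 69, 93]

Sorted: [2, 6, 16, 21, 28, 50, 69, 93]
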